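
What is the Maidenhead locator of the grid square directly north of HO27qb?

HO27qc

Latitude subsquare b = 1; +1 → 2 = c.
The longitude characters are unchanged.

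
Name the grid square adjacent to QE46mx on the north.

Latitude subsquare x = 23; +1 → 24, wraps to 0 = a, carry into square.
Latitude square 6; +1 → 7.
The longitude characters are unchanged.

QE47ma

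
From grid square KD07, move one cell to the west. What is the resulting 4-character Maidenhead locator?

Longitude square 0; −1 → -1, wraps to 9, carry into field.
Longitude field K = 10; −1 → 9 = J.
The latitude characters are unchanged.

JD97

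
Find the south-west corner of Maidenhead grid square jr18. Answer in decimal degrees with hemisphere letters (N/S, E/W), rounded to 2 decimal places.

Field J=9, R=17: +9·20° lon, +17·10° lat → SW at lon 0°, lat 80°.
Square 1, 8: +1·2° lon, +8·1° lat → SW at lon 2°, lat 88°.
latitude 88.00° N, longitude 2.00° E.

88.00° N, 2.00° E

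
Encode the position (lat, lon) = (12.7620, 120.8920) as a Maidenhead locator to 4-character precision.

PK02

Shift to the Maidenhead origin (180°W, 90°S): lon 300.89, lat 102.76.
Field (20°×10°, letters A–R): 300.89/20 → 15 → P, 102.76/10 → 10 → K; chars PK.
Square (2°×1°, digits 0–9): 0.89/2 → 0, 2.76/1 → 2; chars 02.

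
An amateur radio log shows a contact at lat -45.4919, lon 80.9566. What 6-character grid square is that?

Add 180° to longitude and 90° to latitude: 260.9566, 44.5081.
Field (20°×10°, letters A–R): lon ⌊260.9566/20⌋ = 13 → N; lat ⌊44.5081/10⌋ = 4 → E.
Square (2°×1°, digits 0–9): lon ⌊0.9566/2⌋ = 0; lat ⌊4.5081/1⌋ = 4.
Subsquare (5′×2.5′, letters a–x): lon ⌊0.9566/0.0833333⌋ = 11 → l; lat ⌊0.5081/0.0416667⌋ = 12 → m.

NE04lm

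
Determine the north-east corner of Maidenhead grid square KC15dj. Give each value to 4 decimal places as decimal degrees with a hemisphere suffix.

64.5833° S, 22.3333° E

Field K=10, C=2: +10·20° lon, +2·10° lat → SW at lon 20°, lat -70°.
Square 1, 5: +1·2° lon, +5·1° lat → SW at lon 22°, lat -65°.
Subsquare d=3, j=9: +3·0.0833333° lon, +9·0.0416667° lat → SW at lon 22.25°, lat -64.625°.
Cell spans 0.0833333° lon × 0.0416667° lat. NE corner is SW corner plus one full cell.
latitude 64.5833° S, longitude 22.3333° E.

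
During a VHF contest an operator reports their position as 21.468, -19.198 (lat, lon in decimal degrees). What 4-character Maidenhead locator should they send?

IL01

Shift to the Maidenhead origin (180°W, 90°S): lon 160.80, lat 111.47.
Field (20°×10°, letters A–R): lon ⌊160.80/20⌋ = 8 → I; lat ⌊111.47/10⌋ = 11 → L.
Square (2°×1°, digits 0–9): lon ⌊0.80/2⌋ = 0; lat ⌊1.47/1⌋ = 1.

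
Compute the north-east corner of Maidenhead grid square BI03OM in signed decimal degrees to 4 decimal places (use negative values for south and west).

-6.4583, -158.7500

Field B=1, I=8: +1·20° lon, +8·10° lat → SW at lon -160°, lat -10°.
Square 0, 3: +0·2° lon, +3·1° lat → SW at lon -160°, lat -7°.
Subsquare o=14, m=12: +14·0.0833333° lon, +12·0.0416667° lat → SW at lon -158.833°, lat -6.5°.
Cell spans 0.0833333° lon × 0.0416667° lat. NE corner is SW corner plus one full cell.
latitude -6.4583, longitude -158.7500.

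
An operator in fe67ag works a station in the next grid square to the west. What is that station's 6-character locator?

FE57xg

Longitude subsquare a = 0; −1 → -1, wraps to 23 = x, carry into square.
Longitude square 6; −1 → 5.
The latitude characters are unchanged.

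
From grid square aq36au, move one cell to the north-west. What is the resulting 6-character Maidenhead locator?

AQ26xv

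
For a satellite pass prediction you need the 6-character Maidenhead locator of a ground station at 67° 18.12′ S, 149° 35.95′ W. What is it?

Shift to the Maidenhead origin (180°W, 90°S): lon 30.4008, lat 22.6980.
Field (20°×10°, letters A–R): 30.4008/20 → 1 → B, 22.6980/10 → 2 → C; chars BC.
Square (2°×1°, digits 0–9): 10.4008/2 → 5, 2.6980/1 → 2; chars 52.
Subsquare (5′×2.5′, letters a–x): 0.4008/0.0833333 → 4 → e, 0.6980/0.0416667 → 16 → q; chars eq.

BC52eq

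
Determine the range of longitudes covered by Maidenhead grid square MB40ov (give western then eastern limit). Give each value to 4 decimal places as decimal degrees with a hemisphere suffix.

69.1667° E, 69.2500° E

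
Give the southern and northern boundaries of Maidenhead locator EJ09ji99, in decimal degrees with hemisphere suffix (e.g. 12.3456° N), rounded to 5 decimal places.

9.37083° N, 9.37500° N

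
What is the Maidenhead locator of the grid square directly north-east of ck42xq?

Longitude subsquare x = 23; +1 → 24, wraps to 0 = a, carry into square.
Longitude square 4; +1 → 5.
Latitude subsquare q = 16; +1 → 17 = r.

CK52ar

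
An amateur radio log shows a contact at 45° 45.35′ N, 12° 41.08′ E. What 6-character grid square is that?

JN65is

Add 180° to longitude and 90° to latitude: 192.6847, 135.7558.
Field: 192.6847/20 → 9 → J, 135.7558/10 → 13 → N; chars JN.
Square: 12.6847/2 → 6, 5.7558/1 → 5; chars 65.
Subsquare: 0.6847/0.0833333 → 8 → i, 0.7558/0.0416667 → 18 → s; chars is.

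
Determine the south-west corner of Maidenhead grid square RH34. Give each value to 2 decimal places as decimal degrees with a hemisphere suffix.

16.00° S, 166.00° E

Field R=17, H=7: +17·20° lon, +7·10° lat → SW at lon 160°, lat -20°.
Square 3, 4: +3·2° lon, +4·1° lat → SW at lon 166°, lat -16°.
latitude 16.00° S, longitude 166.00° E.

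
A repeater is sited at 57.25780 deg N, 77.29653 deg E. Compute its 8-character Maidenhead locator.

MO87pg51

Offset from 180°W / 90°S: lon 257.29653°, lat 147.25780°.
Field: lon ⌊257.29653/20⌋ = 12 → M; lat ⌊147.25780/10⌋ = 14 → O.
Square: lon ⌊17.29653/2⌋ = 8; lat ⌊7.25780/1⌋ = 7.
Subsquare: lon ⌊1.29653/0.0833333⌋ = 15 → p; lat ⌊0.25780/0.0416667⌋ = 6 → g.
Extended square: lon ⌊0.04653/0.00833333⌋ = 5; lat ⌊0.00780/0.00416667⌋ = 1.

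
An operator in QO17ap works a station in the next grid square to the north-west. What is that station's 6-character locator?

Longitude subsquare a = 0; −1 → -1, wraps to 23 = x, carry into square.
Longitude square 1; −1 → 0.
Latitude subsquare p = 15; +1 → 16 = q.

QO07xq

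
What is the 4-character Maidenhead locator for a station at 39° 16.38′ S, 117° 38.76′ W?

Offset from 180°W / 90°S: lon 62.35°, lat 50.73°.
Field (20°×10°, letters A–R): lon ⌊62.35/20⌋ = 3 → D; lat ⌊50.73/10⌋ = 5 → F.
Square (2°×1°, digits 0–9): lon ⌊2.35/2⌋ = 1; lat ⌊0.73/1⌋ = 0.

DF10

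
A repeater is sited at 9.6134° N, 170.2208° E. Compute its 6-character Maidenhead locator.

Shift to the Maidenhead origin (180°W, 90°S): lon 350.2208, lat 99.6134.
Field: 350.2208/20 → 17 → R, 99.6134/10 → 9 → J; chars RJ.
Square: 10.2208/2 → 5, 9.6134/1 → 9; chars 59.
Subsquare: 0.2208/0.0833333 → 2 → c, 0.6134/0.0416667 → 14 → o; chars co.

RJ59co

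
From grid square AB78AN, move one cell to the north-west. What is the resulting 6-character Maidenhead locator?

Longitude subsquare a = 0; −1 → -1, wraps to 23 = x, carry into square.
Longitude square 7; −1 → 6.
Latitude subsquare n = 13; +1 → 14 = o.

AB68xo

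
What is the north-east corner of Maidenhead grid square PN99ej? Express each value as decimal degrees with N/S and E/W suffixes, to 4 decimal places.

49.4167° N, 138.4167° E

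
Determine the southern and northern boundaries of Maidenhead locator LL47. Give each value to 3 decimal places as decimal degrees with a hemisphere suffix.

27.000° N, 28.000° N

Field L=11, L=11: +11·20° lon, +11·10° lat → SW at lon 40°, lat 20°.
Square 4, 7: +4·2° lon, +7·1° lat → SW at lon 48°, lat 27°.
Cell spans 2° lon × 1° lat.
south 27.000° N, north 28.000° N.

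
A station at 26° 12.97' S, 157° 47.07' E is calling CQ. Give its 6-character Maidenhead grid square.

QG83vs

Shift to the Maidenhead origin (180°W, 90°S): lon 337.7845, lat 63.7838.
Field (20°×10°, letters A–R): lon ⌊337.7845/20⌋ = 16 → Q; lat ⌊63.7838/10⌋ = 6 → G.
Square (2°×1°, digits 0–9): lon ⌊17.7845/2⌋ = 8; lat ⌊3.7838/1⌋ = 3.
Subsquare (5′×2.5′, letters a–x): lon ⌊1.7845/0.0833333⌋ = 21 → v; lat ⌊0.7838/0.0416667⌋ = 18 → s.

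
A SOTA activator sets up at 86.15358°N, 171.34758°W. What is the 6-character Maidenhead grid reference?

Add 180° to longitude and 90° to latitude: 8.6524, 176.1536.
Field: 8.6524/20 → 0 → A, 176.1536/10 → 17 → R; chars AR.
Square: 8.6524/2 → 4, 6.1536/1 → 6; chars 46.
Subsquare: 0.6524/0.0833333 → 7 → h, 0.1536/0.0416667 → 3 → d; chars hd.

AR46hd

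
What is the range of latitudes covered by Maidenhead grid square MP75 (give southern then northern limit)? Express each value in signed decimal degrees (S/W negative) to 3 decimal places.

Field M=12, P=15: +12·20° lon, +15·10° lat → SW at lon 60°, lat 60°.
Square 7, 5: +7·2° lon, +5·1° lat → SW at lon 74°, lat 65°.
Cell spans 2° lon × 1° lat.
south 65.000, north 66.000.

65.000, 66.000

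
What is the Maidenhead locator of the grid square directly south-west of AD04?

RD93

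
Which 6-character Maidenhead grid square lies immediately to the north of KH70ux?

Latitude subsquare x = 23; +1 → 24, wraps to 0 = a, carry into square.
Latitude square 0; +1 → 1.
The longitude characters are unchanged.

KH71ua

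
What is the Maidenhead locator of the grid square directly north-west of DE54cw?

DE54bx

Longitude subsquare c = 2; −1 → 1 = b.
Latitude subsquare w = 22; +1 → 23 = x.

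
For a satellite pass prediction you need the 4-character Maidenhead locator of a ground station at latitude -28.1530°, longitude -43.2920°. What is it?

Shift to the Maidenhead origin (180°W, 90°S): lon 136.71, lat 61.85.
Field: 136.71/20 → 6 → G, 61.85/10 → 6 → G; chars GG.
Square: 16.71/2 → 8, 1.85/1 → 1; chars 81.

GG81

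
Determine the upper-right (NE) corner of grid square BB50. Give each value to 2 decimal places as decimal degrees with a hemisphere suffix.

79.00° S, 148.00° W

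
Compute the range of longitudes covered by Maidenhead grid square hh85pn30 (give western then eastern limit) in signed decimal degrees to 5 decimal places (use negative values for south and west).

-22.72500, -22.71667

Field H=7, H=7: +7·20° lon, +7·10° lat → SW at lon -40°, lat -20°.
Square 8, 5: +8·2° lon, +5·1° lat → SW at lon -24°, lat -15°.
Subsquare p=15, n=13: +15·0.0833333° lon, +13·0.0416667° lat → SW at lon -22.75°, lat -14.4583°.
Extended square 3, 0: +3·0.00833333° lon, +0·0.00416667° lat → SW at lon -22.725°, lat -14.4583°.
Cell spans 0.00833333° lon × 0.00416667° lat.
west -22.72500, east -22.71667.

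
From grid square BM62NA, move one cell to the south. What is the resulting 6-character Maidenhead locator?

BM61nx

Latitude subsquare a = 0; −1 → -1, wraps to 23 = x, carry into square.
Latitude square 2; −1 → 1.
The longitude characters are unchanged.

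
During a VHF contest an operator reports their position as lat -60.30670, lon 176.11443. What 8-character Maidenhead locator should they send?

Shift to the Maidenhead origin (180°W, 90°S): lon 356.11443, lat 29.69330.
Field (20°×10°, letters A–R): lon ⌊356.11443/20⌋ = 17 → R; lat ⌊29.69330/10⌋ = 2 → C.
Square (2°×1°, digits 0–9): lon ⌊16.11443/2⌋ = 8; lat ⌊9.69330/1⌋ = 9.
Subsquare (5′×2.5′, letters a–x): lon ⌊0.11443/0.0833333⌋ = 1 → b; lat ⌊0.69330/0.0416667⌋ = 16 → q.
Extended square (30″×15″, digits 0–9): lon ⌊0.03110/0.00833333⌋ = 3; lat ⌊0.02663/0.00416667⌋ = 6.

RC89bq36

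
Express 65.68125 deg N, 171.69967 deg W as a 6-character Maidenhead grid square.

AP45dq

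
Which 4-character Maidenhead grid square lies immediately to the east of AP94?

BP04

Longitude square 9; +1 → 10, wraps to 0, carry into field.
Longitude field A = 0; +1 → 1 = B.
The latitude characters are unchanged.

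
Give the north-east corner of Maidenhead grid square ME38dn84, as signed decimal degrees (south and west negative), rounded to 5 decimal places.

Field M=12, E=4: +12·20° lon, +4·10° lat → SW at lon 60°, lat -50°.
Square 3, 8: +3·2° lon, +8·1° lat → SW at lon 66°, lat -42°.
Subsquare d=3, n=13: +3·0.0833333° lon, +13·0.0416667° lat → SW at lon 66.25°, lat -41.4583°.
Extended square 8, 4: +8·0.00833333° lon, +4·0.00416667° lat → SW at lon 66.3167°, lat -41.4417°.
Cell spans 0.00833333° lon × 0.00416667° lat. NE corner is SW corner plus one full cell.
latitude -41.43750, longitude 66.32500.

-41.43750, 66.32500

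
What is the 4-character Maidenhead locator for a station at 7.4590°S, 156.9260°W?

Shift to the Maidenhead origin (180°W, 90°S): lon 23.07, lat 82.54.
Field: lon ⌊23.07/20⌋ = 1 → B; lat ⌊82.54/10⌋ = 8 → I.
Square: lon ⌊3.07/2⌋ = 1; lat ⌊2.54/1⌋ = 2.

BI12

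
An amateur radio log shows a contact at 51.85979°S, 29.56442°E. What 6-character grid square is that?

KD48sd

Shift to the Maidenhead origin (180°W, 90°S): lon 209.5644, lat 38.1402.
Field: lon ⌊209.5644/20⌋ = 10 → K; lat ⌊38.1402/10⌋ = 3 → D.
Square: lon ⌊9.5644/2⌋ = 4; lat ⌊8.1402/1⌋ = 8.
Subsquare: lon ⌊1.5644/0.0833333⌋ = 18 → s; lat ⌊0.1402/0.0416667⌋ = 3 → d.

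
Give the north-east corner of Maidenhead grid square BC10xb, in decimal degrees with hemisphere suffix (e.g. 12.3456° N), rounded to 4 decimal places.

69.9167° S, 156.0000° W

Field B=1, C=2: +1·20° lon, +2·10° lat → SW at lon -160°, lat -70°.
Square 1, 0: +1·2° lon, +0·1° lat → SW at lon -158°, lat -70°.
Subsquare x=23, b=1: +23·0.0833333° lon, +1·0.0416667° lat → SW at lon -156.083°, lat -69.9583°.
Cell spans 0.0833333° lon × 0.0416667° lat. NE corner is SW corner plus one full cell.
latitude 69.9167° S, longitude 156.0000° W.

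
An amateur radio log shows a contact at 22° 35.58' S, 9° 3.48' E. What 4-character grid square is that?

Add 180° to longitude and 90° to latitude: 189.06, 67.41.
Field: lon ⌊189.06/20⌋ = 9 → J; lat ⌊67.41/10⌋ = 6 → G.
Square: lon ⌊9.06/2⌋ = 4; lat ⌊7.41/1⌋ = 7.

JG47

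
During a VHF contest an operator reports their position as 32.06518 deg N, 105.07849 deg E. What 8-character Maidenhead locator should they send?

OM22mb95

Shift to the Maidenhead origin (180°W, 90°S): lon 285.07849, lat 122.06518.
Field: 285.07849/20 → 14 → O, 122.06518/10 → 12 → M; chars OM.
Square: 5.07849/2 → 2, 2.06518/1 → 2; chars 22.
Subsquare: 1.07849/0.0833333 → 12 → m, 0.06518/0.0416667 → 1 → b; chars mb.
Extended square: 0.07849/0.00833333 → 9, 0.02351/0.00416667 → 5; chars 95.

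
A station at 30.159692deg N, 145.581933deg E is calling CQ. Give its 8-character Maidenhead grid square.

QM20sd98

Add 180° to longitude and 90° to latitude: 325.58193, 120.15969.
Field: lon ⌊325.58193/20⌋ = 16 → Q; lat ⌊120.15969/10⌋ = 12 → M.
Square: lon ⌊5.58193/2⌋ = 2; lat ⌊0.15969/1⌋ = 0.
Subsquare: lon ⌊1.58193/0.0833333⌋ = 18 → s; lat ⌊0.15969/0.0416667⌋ = 3 → d.
Extended square: lon ⌊0.08193/0.00833333⌋ = 9; lat ⌊0.03469/0.00416667⌋ = 8.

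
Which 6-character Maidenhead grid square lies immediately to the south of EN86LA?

EN85lx

Latitude subsquare a = 0; −1 → -1, wraps to 23 = x, carry into square.
Latitude square 6; −1 → 5.
The longitude characters are unchanged.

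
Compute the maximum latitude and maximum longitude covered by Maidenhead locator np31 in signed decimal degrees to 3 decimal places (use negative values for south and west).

62.000, 88.000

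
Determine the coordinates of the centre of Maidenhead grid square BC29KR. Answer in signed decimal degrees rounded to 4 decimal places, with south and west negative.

-60.2708, -155.1250

Field B=1, C=2: +1·20° lon, +2·10° lat → SW at lon -160°, lat -70°.
Square 2, 9: +2·2° lon, +9·1° lat → SW at lon -156°, lat -61°.
Subsquare k=10, r=17: +10·0.0833333° lon, +17·0.0416667° lat → SW at lon -155.167°, lat -60.2917°.
Cell spans 0.0833333° lon × 0.0416667° lat. Centre is SW corner plus half of each.
latitude -60.2708, longitude -155.1250.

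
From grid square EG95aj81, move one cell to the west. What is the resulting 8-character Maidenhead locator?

EG95aj71

Longitude extended square 8; −1 → 7.
The latitude characters are unchanged.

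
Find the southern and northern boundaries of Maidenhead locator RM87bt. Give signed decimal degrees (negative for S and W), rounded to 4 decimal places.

Field R=17, M=12: +17·20° lon, +12·10° lat → SW at lon 160°, lat 30°.
Square 8, 7: +8·2° lon, +7·1° lat → SW at lon 176°, lat 37°.
Subsquare b=1, t=19: +1·0.0833333° lon, +19·0.0416667° lat → SW at lon 176.083°, lat 37.7917°.
Cell spans 0.0833333° lon × 0.0416667° lat.
south 37.7917, north 37.8333.

37.7917, 37.8333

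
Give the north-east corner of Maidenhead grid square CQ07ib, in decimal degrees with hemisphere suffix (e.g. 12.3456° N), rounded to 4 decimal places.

77.0833° N, 139.2500° W

Field C=2, Q=16: +2·20° lon, +16·10° lat → SW at lon -140°, lat 70°.
Square 0, 7: +0·2° lon, +7·1° lat → SW at lon -140°, lat 77°.
Subsquare i=8, b=1: +8·0.0833333° lon, +1·0.0416667° lat → SW at lon -139.333°, lat 77.0417°.
Cell spans 0.0833333° lon × 0.0416667° lat. NE corner is SW corner plus one full cell.
latitude 77.0833° N, longitude 139.2500° W.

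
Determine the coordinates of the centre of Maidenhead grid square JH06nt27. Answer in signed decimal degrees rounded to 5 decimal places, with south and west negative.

-13.17708, 1.10417

Field J=9, H=7: +9·20° lon, +7·10° lat → SW at lon 0°, lat -20°.
Square 0, 6: +0·2° lon, +6·1° lat → SW at lon 0°, lat -14°.
Subsquare n=13, t=19: +13·0.0833333° lon, +19·0.0416667° lat → SW at lon 1.08333°, lat -13.2083°.
Extended square 2, 7: +2·0.00833333° lon, +7·0.00416667° lat → SW at lon 1.1°, lat -13.1792°.
Cell spans 0.00833333° lon × 0.00416667° lat. Centre is SW corner plus half of each.
latitude -13.17708, longitude 1.10417.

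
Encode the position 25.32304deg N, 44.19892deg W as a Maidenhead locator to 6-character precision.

Shift to the Maidenhead origin (180°W, 90°S): lon 135.8011, lat 115.3230.
Field: 135.8011/20 → 6 → G, 115.3230/10 → 11 → L; chars GL.
Square: 15.8011/2 → 7, 5.3230/1 → 5; chars 75.
Subsquare: 1.8011/0.0833333 → 21 → v, 0.3230/0.0416667 → 7 → h; chars vh.

GL75vh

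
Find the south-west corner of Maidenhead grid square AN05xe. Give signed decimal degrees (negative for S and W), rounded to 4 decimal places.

45.1667, -178.0833

Field A=0, N=13: +0·20° lon, +13·10° lat → SW at lon -180°, lat 40°.
Square 0, 5: +0·2° lon, +5·1° lat → SW at lon -180°, lat 45°.
Subsquare x=23, e=4: +23·0.0833333° lon, +4·0.0416667° lat → SW at lon -178.083°, lat 45.1667°.
latitude 45.1667, longitude -178.0833.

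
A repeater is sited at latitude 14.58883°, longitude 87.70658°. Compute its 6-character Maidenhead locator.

Offset from 180°W / 90°S: lon 267.7066°, lat 104.5888°.
Field (20°×10°, letters A–R): lon ⌊267.7066/20⌋ = 13 → N; lat ⌊104.5888/10⌋ = 10 → K.
Square (2°×1°, digits 0–9): lon ⌊7.7066/2⌋ = 3; lat ⌊4.5888/1⌋ = 4.
Subsquare (5′×2.5′, letters a–x): lon ⌊1.7066/0.0833333⌋ = 20 → u; lat ⌊0.5888/0.0416667⌋ = 14 → o.

NK34uo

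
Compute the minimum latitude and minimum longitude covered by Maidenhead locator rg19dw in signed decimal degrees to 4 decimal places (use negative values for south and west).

Field R=17, G=6: +17·20° lon, +6·10° lat → SW at lon 160°, lat -30°.
Square 1, 9: +1·2° lon, +9·1° lat → SW at lon 162°, lat -21°.
Subsquare d=3, w=22: +3·0.0833333° lon, +22·0.0416667° lat → SW at lon 162.25°, lat -20.0833°.
latitude -20.0833, longitude 162.2500.

-20.0833, 162.2500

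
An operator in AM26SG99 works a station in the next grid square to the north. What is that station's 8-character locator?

AM26sh90

Latitude extended square 9; +1 → 10, wraps to 0, carry into subsquare.
Latitude subsquare g = 6; +1 → 7 = h.
The longitude characters are unchanged.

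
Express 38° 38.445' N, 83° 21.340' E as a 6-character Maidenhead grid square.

NM18qp

Add 180° to longitude and 90° to latitude: 263.3557, 128.6407.
Field: lon ⌊263.3557/20⌋ = 13 → N; lat ⌊128.6407/10⌋ = 12 → M.
Square: lon ⌊3.3557/2⌋ = 1; lat ⌊8.6407/1⌋ = 8.
Subsquare: lon ⌊1.3557/0.0833333⌋ = 16 → q; lat ⌊0.6407/0.0416667⌋ = 15 → p.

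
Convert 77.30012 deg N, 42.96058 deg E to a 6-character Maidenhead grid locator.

LQ17lh

Shift to the Maidenhead origin (180°W, 90°S): lon 222.9606, lat 167.3001.
Field: lon ⌊222.9606/20⌋ = 11 → L; lat ⌊167.3001/10⌋ = 16 → Q.
Square: lon ⌊2.9606/2⌋ = 1; lat ⌊7.3001/1⌋ = 7.
Subsquare: lon ⌊0.9606/0.0833333⌋ = 11 → l; lat ⌊0.3001/0.0416667⌋ = 7 → h.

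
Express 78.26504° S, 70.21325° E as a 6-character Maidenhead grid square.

Offset from 180°W / 90°S: lon 250.2133°, lat 11.7350°.
Field (20°×10°, letters A–R): lon ⌊250.2133/20⌋ = 12 → M; lat ⌊11.7350/10⌋ = 1 → B.
Square (2°×1°, digits 0–9): lon ⌊10.2133/2⌋ = 5; lat ⌊1.7350/1⌋ = 1.
Subsquare (5′×2.5′, letters a–x): lon ⌊0.2133/0.0833333⌋ = 2 → c; lat ⌊0.7350/0.0416667⌋ = 17 → r.

MB51cr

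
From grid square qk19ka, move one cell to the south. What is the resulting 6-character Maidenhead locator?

QK18kx

Latitude subsquare a = 0; −1 → -1, wraps to 23 = x, carry into square.
Latitude square 9; −1 → 8.
The longitude characters are unchanged.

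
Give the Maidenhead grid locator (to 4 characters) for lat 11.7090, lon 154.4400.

Offset from 180°W / 90°S: lon 334.44°, lat 101.71°.
Field: 334.44/20 → 16 → Q, 101.71/10 → 10 → K; chars QK.
Square: 14.44/2 → 7, 1.71/1 → 1; chars 71.

QK71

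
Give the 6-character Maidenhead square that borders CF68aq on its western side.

Longitude subsquare a = 0; −1 → -1, wraps to 23 = x, carry into square.
Longitude square 6; −1 → 5.
The latitude characters are unchanged.

CF58xq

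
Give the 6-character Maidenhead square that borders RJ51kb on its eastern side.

RJ51lb

Longitude subsquare k = 10; +1 → 11 = l.
The latitude characters are unchanged.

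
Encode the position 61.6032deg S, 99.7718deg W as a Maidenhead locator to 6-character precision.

EC08cj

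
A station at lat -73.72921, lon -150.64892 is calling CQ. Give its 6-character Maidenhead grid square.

Add 180° to longitude and 90° to latitude: 29.3511, 16.2708.
Field: lon ⌊29.3511/20⌋ = 1 → B; lat ⌊16.2708/10⌋ = 1 → B.
Square: lon ⌊9.3511/2⌋ = 4; lat ⌊6.2708/1⌋ = 6.
Subsquare: lon ⌊1.3511/0.0833333⌋ = 16 → q; lat ⌊0.2708/0.0416667⌋ = 6 → g.

BB46qg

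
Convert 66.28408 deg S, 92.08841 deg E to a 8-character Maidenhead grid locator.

Shift to the Maidenhead origin (180°W, 90°S): lon 272.08841, lat 23.71592.
Field: lon ⌊272.08841/20⌋ = 13 → N; lat ⌊23.71592/10⌋ = 2 → C.
Square: lon ⌊12.08841/2⌋ = 6; lat ⌊3.71592/1⌋ = 3.
Subsquare: lon ⌊0.08841/0.0833333⌋ = 1 → b; lat ⌊0.71592/0.0416667⌋ = 17 → r.
Extended square: lon ⌊0.00508/0.00833333⌋ = 0; lat ⌊0.00759/0.00416667⌋ = 1.

NC63br01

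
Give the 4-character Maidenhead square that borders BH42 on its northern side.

BH43

Latitude square 2; +1 → 3.
The longitude characters are unchanged.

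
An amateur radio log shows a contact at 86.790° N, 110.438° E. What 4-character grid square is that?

OR56

Add 180° to longitude and 90° to latitude: 290.44, 176.79.
Field (20°×10°, letters A–R): lon ⌊290.44/20⌋ = 14 → O; lat ⌊176.79/10⌋ = 17 → R.
Square (2°×1°, digits 0–9): lon ⌊10.44/2⌋ = 5; lat ⌊6.79/1⌋ = 6.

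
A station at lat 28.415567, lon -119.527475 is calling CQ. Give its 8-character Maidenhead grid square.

DL08fj69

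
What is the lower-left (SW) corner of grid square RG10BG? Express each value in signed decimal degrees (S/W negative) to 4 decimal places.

-29.7500, 162.0833

Field R=17, G=6: +17·20° lon, +6·10° lat → SW at lon 160°, lat -30°.
Square 1, 0: +1·2° lon, +0·1° lat → SW at lon 162°, lat -30°.
Subsquare b=1, g=6: +1·0.0833333° lon, +6·0.0416667° lat → SW at lon 162.083°, lat -29.75°.
latitude -29.7500, longitude 162.0833.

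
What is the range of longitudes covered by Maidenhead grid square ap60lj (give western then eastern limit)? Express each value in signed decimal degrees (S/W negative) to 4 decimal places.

-167.0833, -167.0000

Field A=0, P=15: +0·20° lon, +15·10° lat → SW at lon -180°, lat 60°.
Square 6, 0: +6·2° lon, +0·1° lat → SW at lon -168°, lat 60°.
Subsquare l=11, j=9: +11·0.0833333° lon, +9·0.0416667° lat → SW at lon -167.083°, lat 60.375°.
Cell spans 0.0833333° lon × 0.0416667° lat.
west -167.0833, east -167.0000.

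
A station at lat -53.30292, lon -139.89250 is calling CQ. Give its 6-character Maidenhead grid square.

Add 180° to longitude and 90° to latitude: 40.1075, 36.6971.
Field: lon ⌊40.1075/20⌋ = 2 → C; lat ⌊36.6971/10⌋ = 3 → D.
Square: lon ⌊0.1075/2⌋ = 0; lat ⌊6.6971/1⌋ = 6.
Subsquare: lon ⌊0.1075/0.0833333⌋ = 1 → b; lat ⌊0.6971/0.0416667⌋ = 16 → q.

CD06bq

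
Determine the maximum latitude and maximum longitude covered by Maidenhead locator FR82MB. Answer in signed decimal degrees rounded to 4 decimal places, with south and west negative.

82.0833, -62.9167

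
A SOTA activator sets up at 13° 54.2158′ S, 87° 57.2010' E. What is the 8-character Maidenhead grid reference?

Shift to the Maidenhead origin (180°W, 90°S): lon 267.95335, lat 76.09640.
Field: 267.95335/20 → 13 → N, 76.09640/10 → 7 → H; chars NH.
Square: 7.95335/2 → 3, 6.09640/1 → 6; chars 36.
Subsquare: 1.95335/0.0833333 → 23 → x, 0.09640/0.0416667 → 2 → c; chars xc.
Extended square: 0.03668/0.00833333 → 4, 0.01307/0.00416667 → 3; chars 43.

NH36xc43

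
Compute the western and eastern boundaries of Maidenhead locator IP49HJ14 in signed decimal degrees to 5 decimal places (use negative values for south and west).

-11.40833, -11.40000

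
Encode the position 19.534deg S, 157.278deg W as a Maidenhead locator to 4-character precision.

Add 180° to longitude and 90° to latitude: 22.72, 70.47.
Field (20°×10°, letters A–R): lon ⌊22.72/20⌋ = 1 → B; lat ⌊70.47/10⌋ = 7 → H.
Square (2°×1°, digits 0–9): lon ⌊2.72/2⌋ = 1; lat ⌊0.47/1⌋ = 0.

BH10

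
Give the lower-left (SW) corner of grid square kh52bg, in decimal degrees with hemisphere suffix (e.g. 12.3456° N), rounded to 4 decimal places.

17.7500° S, 30.0833° E

Field K=10, H=7: +10·20° lon, +7·10° lat → SW at lon 20°, lat -20°.
Square 5, 2: +5·2° lon, +2·1° lat → SW at lon 30°, lat -18°.
Subsquare b=1, g=6: +1·0.0833333° lon, +6·0.0416667° lat → SW at lon 30.0833°, lat -17.75°.
latitude 17.7500° S, longitude 30.0833° E.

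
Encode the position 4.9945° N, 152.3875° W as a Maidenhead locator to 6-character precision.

Add 180° to longitude and 90° to latitude: 27.6125, 94.9945.
Field: 27.6125/20 → 1 → B, 94.9945/10 → 9 → J; chars BJ.
Square: 7.6125/2 → 3, 4.9945/1 → 4; chars 34.
Subsquare: 1.6125/0.0833333 → 19 → t, 0.9945/0.0416667 → 23 → x; chars tx.

BJ34tx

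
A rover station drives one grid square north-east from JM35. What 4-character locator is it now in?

JM46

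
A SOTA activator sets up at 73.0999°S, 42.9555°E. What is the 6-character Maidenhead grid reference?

LB16lv

Offset from 180°W / 90°S: lon 222.9555°, lat 16.9001°.
Field: 222.9555/20 → 11 → L, 16.9001/10 → 1 → B; chars LB.
Square: 2.9555/2 → 1, 6.9001/1 → 6; chars 16.
Subsquare: 0.9555/0.0833333 → 11 → l, 0.9001/0.0416667 → 21 → v; chars lv.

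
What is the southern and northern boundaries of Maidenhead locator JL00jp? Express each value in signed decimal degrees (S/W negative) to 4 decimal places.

20.6250, 20.6667

Field J=9, L=11: +9·20° lon, +11·10° lat → SW at lon 0°, lat 20°.
Square 0, 0: +0·2° lon, +0·1° lat → SW at lon 0°, lat 20°.
Subsquare j=9, p=15: +9·0.0833333° lon, +15·0.0416667° lat → SW at lon 0.75°, lat 20.625°.
Cell spans 0.0833333° lon × 0.0416667° lat.
south 20.6250, north 20.6667.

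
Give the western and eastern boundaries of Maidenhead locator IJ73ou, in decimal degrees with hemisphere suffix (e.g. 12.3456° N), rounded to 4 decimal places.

Field I=8, J=9: +8·20° lon, +9·10° lat → SW at lon -20°, lat 0°.
Square 7, 3: +7·2° lon, +3·1° lat → SW at lon -6°, lat 3°.
Subsquare o=14, u=20: +14·0.0833333° lon, +20·0.0416667° lat → SW at lon -4.83333°, lat 3.83333°.
Cell spans 0.0833333° lon × 0.0416667° lat.
west 4.8333° W, east 4.7500° W.

4.8333° W, 4.7500° W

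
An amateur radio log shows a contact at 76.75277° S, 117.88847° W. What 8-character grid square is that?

DB13bf39

Shift to the Maidenhead origin (180°W, 90°S): lon 62.11153, lat 13.24723.
Field (20°×10°, letters A–R): lon ⌊62.11153/20⌋ = 3 → D; lat ⌊13.24723/10⌋ = 1 → B.
Square (2°×1°, digits 0–9): lon ⌊2.11153/2⌋ = 1; lat ⌊3.24723/1⌋ = 3.
Subsquare (5′×2.5′, letters a–x): lon ⌊0.11153/0.0833333⌋ = 1 → b; lat ⌊0.24723/0.0416667⌋ = 5 → f.
Extended square (30″×15″, digits 0–9): lon ⌊0.02820/0.00833333⌋ = 3; lat ⌊0.03890/0.00416667⌋ = 9.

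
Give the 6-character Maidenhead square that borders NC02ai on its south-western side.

Longitude subsquare a = 0; −1 → -1, wraps to 23 = x, carry into square.
Longitude square 0; −1 → -1, wraps to 9, carry into field.
Longitude field N = 13; −1 → 12 = M.
Latitude subsquare i = 8; −1 → 7 = h.

MC92xh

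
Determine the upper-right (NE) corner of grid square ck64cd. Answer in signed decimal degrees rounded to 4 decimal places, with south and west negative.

Field C=2, K=10: +2·20° lon, +10·10° lat → SW at lon -140°, lat 10°.
Square 6, 4: +6·2° lon, +4·1° lat → SW at lon -128°, lat 14°.
Subsquare c=2, d=3: +2·0.0833333° lon, +3·0.0416667° lat → SW at lon -127.833°, lat 14.125°.
Cell spans 0.0833333° lon × 0.0416667° lat. NE corner is SW corner plus one full cell.
latitude 14.1667, longitude -127.7500.

14.1667, -127.7500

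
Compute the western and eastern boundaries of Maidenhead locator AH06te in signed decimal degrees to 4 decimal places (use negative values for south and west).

-178.4167, -178.3333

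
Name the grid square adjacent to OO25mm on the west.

OO25lm

Longitude subsquare m = 12; −1 → 11 = l.
The latitude characters are unchanged.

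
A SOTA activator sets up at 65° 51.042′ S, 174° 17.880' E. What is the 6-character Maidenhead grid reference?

RC74dd

Add 180° to longitude and 90° to latitude: 354.2980, 24.1493.
Field (20°×10°, letters A–R): lon ⌊354.2980/20⌋ = 17 → R; lat ⌊24.1493/10⌋ = 2 → C.
Square (2°×1°, digits 0–9): lon ⌊14.2980/2⌋ = 7; lat ⌊4.1493/1⌋ = 4.
Subsquare (5′×2.5′, letters a–x): lon ⌊0.2980/0.0833333⌋ = 3 → d; lat ⌊0.1493/0.0416667⌋ = 3 → d.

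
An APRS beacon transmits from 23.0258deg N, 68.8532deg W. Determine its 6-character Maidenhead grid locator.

FL53na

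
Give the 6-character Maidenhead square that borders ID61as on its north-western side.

ID51xt

Longitude subsquare a = 0; −1 → -1, wraps to 23 = x, carry into square.
Longitude square 6; −1 → 5.
Latitude subsquare s = 18; +1 → 19 = t.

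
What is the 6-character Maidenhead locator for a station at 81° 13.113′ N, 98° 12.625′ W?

ER01vf

Add 180° to longitude and 90° to latitude: 81.7896, 171.2185.
Field (20°×10°, letters A–R): lon ⌊81.7896/20⌋ = 4 → E; lat ⌊171.2185/10⌋ = 17 → R.
Square (2°×1°, digits 0–9): lon ⌊1.7896/2⌋ = 0; lat ⌊1.2185/1⌋ = 1.
Subsquare (5′×2.5′, letters a–x): lon ⌊1.7896/0.0833333⌋ = 21 → v; lat ⌊0.2185/0.0416667⌋ = 5 → f.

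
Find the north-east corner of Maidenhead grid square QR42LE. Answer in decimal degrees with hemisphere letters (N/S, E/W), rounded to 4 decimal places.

Field Q=16, R=17: +16·20° lon, +17·10° lat → SW at lon 140°, lat 80°.
Square 4, 2: +4·2° lon, +2·1° lat → SW at lon 148°, lat 82°.
Subsquare l=11, e=4: +11·0.0833333° lon, +4·0.0416667° lat → SW at lon 148.917°, lat 82.1667°.
Cell spans 0.0833333° lon × 0.0416667° lat. NE corner is SW corner plus one full cell.
latitude 82.2083° N, longitude 149.0000° E.

82.2083° N, 149.0000° E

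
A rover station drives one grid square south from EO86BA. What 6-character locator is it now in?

EO85bx

Latitude subsquare a = 0; −1 → -1, wraps to 23 = x, carry into square.
Latitude square 6; −1 → 5.
The longitude characters are unchanged.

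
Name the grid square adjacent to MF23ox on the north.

Latitude subsquare x = 23; +1 → 24, wraps to 0 = a, carry into square.
Latitude square 3; +1 → 4.
The longitude characters are unchanged.

MF24oa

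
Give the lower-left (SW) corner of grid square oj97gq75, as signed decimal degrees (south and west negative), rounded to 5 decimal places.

7.68750, 118.55833

Field O=14, J=9: +14·20° lon, +9·10° lat → SW at lon 100°, lat 0°.
Square 9, 7: +9·2° lon, +7·1° lat → SW at lon 118°, lat 7°.
Subsquare g=6, q=16: +6·0.0833333° lon, +16·0.0416667° lat → SW at lon 118.5°, lat 7.66667°.
Extended square 7, 5: +7·0.00833333° lon, +5·0.00416667° lat → SW at lon 118.558°, lat 7.6875°.
latitude 7.68750, longitude 118.55833.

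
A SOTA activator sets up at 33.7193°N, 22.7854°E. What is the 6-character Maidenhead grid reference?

KM13jr

Offset from 180°W / 90°S: lon 202.7854°, lat 123.7193°.
Field: lon ⌊202.7854/20⌋ = 10 → K; lat ⌊123.7193/10⌋ = 12 → M.
Square: lon ⌊2.7854/2⌋ = 1; lat ⌊3.7193/1⌋ = 3.
Subsquare: lon ⌊0.7854/0.0833333⌋ = 9 → j; lat ⌊0.7193/0.0416667⌋ = 17 → r.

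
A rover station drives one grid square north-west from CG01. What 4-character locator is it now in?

Longitude square 0; −1 → -1, wraps to 9, carry into field.
Longitude field C = 2; −1 → 1 = B.
Latitude square 1; +1 → 2.

BG92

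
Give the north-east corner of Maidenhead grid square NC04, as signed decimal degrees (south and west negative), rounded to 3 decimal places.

Field N=13, C=2: +13·20° lon, +2·10° lat → SW at lon 80°, lat -70°.
Square 0, 4: +0·2° lon, +4·1° lat → SW at lon 80°, lat -66°.
Cell spans 2° lon × 1° lat. NE corner is SW corner plus one full cell.
latitude -65.000, longitude 82.000.

-65.000, 82.000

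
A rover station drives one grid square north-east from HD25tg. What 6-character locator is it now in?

HD25uh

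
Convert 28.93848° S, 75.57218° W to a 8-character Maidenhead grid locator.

Offset from 180°W / 90°S: lon 104.42782°, lat 61.06152°.
Field: 104.42782/20 → 5 → F, 61.06152/10 → 6 → G; chars FG.
Square: 4.42782/2 → 2, 1.06152/1 → 1; chars 21.
Subsquare: 0.42782/0.0833333 → 5 → f, 0.06152/0.0416667 → 1 → b; chars fb.
Extended square: 0.01115/0.00833333 → 1, 0.01985/0.00416667 → 4; chars 14.

FG21fb14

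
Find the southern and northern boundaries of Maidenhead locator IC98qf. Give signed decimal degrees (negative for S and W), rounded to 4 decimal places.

-61.7917, -61.7500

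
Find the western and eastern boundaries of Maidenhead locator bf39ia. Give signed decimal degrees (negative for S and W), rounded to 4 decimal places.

-153.3333, -153.2500

Field B=1, F=5: +1·20° lon, +5·10° lat → SW at lon -160°, lat -40°.
Square 3, 9: +3·2° lon, +9·1° lat → SW at lon -154°, lat -31°.
Subsquare i=8, a=0: +8·0.0833333° lon, +0·0.0416667° lat → SW at lon -153.333°, lat -31°.
Cell spans 0.0833333° lon × 0.0416667° lat.
west -153.3333, east -153.2500.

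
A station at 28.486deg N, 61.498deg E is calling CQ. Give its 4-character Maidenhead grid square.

Add 180° to longitude and 90° to latitude: 241.50, 118.49.
Field: 241.50/20 → 12 → M, 118.49/10 → 11 → L; chars ML.
Square: 1.50/2 → 0, 8.49/1 → 8; chars 08.

ML08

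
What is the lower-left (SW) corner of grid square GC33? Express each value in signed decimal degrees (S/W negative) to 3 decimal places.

-67.000, -54.000

Field G=6, C=2: +6·20° lon, +2·10° lat → SW at lon -60°, lat -70°.
Square 3, 3: +3·2° lon, +3·1° lat → SW at lon -54°, lat -67°.
latitude -67.000, longitude -54.000.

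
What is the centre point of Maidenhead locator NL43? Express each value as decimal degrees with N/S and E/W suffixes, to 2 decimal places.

Field N=13, L=11: +13·20° lon, +11·10° lat → SW at lon 80°, lat 20°.
Square 4, 3: +4·2° lon, +3·1° lat → SW at lon 88°, lat 23°.
Cell spans 2° lon × 1° lat. Centre is SW corner plus half of each.
latitude 23.50° N, longitude 89.00° E.

23.50° N, 89.00° E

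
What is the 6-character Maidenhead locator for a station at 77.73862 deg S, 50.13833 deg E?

LB52bg

Offset from 180°W / 90°S: lon 230.1383°, lat 12.2614°.
Field: lon ⌊230.1383/20⌋ = 11 → L; lat ⌊12.2614/10⌋ = 1 → B.
Square: lon ⌊10.1383/2⌋ = 5; lat ⌊2.2614/1⌋ = 2.
Subsquare: lon ⌊0.1383/0.0833333⌋ = 1 → b; lat ⌊0.2614/0.0416667⌋ = 6 → g.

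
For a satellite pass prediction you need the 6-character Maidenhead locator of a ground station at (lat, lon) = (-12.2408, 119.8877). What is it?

OH97ws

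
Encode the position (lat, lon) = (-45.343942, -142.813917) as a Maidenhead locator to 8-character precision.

Add 180° to longitude and 90° to latitude: 37.18608, 44.65606.
Field (20°×10°, letters A–R): lon ⌊37.18608/20⌋ = 1 → B; lat ⌊44.65606/10⌋ = 4 → E.
Square (2°×1°, digits 0–9): lon ⌊17.18608/2⌋ = 8; lat ⌊4.65606/1⌋ = 4.
Subsquare (5′×2.5′, letters a–x): lon ⌊1.18608/0.0833333⌋ = 14 → o; lat ⌊0.65606/0.0416667⌋ = 15 → p.
Extended square (30″×15″, digits 0–9): lon ⌊0.01942/0.00833333⌋ = 2; lat ⌊0.03106/0.00416667⌋ = 7.

BE84op27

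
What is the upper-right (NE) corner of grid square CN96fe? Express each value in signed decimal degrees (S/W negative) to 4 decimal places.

46.2083, -121.5000

Field C=2, N=13: +2·20° lon, +13·10° lat → SW at lon -140°, lat 40°.
Square 9, 6: +9·2° lon, +6·1° lat → SW at lon -122°, lat 46°.
Subsquare f=5, e=4: +5·0.0833333° lon, +4·0.0416667° lat → SW at lon -121.583°, lat 46.1667°.
Cell spans 0.0833333° lon × 0.0416667° lat. NE corner is SW corner plus one full cell.
latitude 46.2083, longitude -121.5000.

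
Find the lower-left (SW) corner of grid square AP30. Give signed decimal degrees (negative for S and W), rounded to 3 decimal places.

60.000, -174.000

Field A=0, P=15: +0·20° lon, +15·10° lat → SW at lon -180°, lat 60°.
Square 3, 0: +3·2° lon, +0·1° lat → SW at lon -174°, lat 60°.
latitude 60.000, longitude -174.000.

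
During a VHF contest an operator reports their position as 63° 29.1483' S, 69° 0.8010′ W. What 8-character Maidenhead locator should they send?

FC56lm83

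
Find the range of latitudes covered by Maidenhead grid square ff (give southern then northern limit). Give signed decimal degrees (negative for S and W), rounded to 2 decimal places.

Field F=5, F=5: +5·20° lon, +5·10° lat → SW at lon -80°, lat -40°.
Cell spans 20° lon × 10° lat.
south -40.00, north -30.00.

-40.00, -30.00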